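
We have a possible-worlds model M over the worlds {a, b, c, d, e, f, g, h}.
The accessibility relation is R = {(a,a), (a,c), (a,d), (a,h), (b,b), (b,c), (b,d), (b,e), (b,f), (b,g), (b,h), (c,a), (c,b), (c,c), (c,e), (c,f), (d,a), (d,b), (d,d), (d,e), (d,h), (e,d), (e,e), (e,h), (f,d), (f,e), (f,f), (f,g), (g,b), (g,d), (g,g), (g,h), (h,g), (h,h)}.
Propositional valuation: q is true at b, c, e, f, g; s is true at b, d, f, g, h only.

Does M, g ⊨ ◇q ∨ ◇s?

Yes

Recall that ◇ψ holds at a world iff ψ holds at some accessible world.
At g: ◇q is true, ◇s is true, so ◇q ∨ ◇s is true.
  At g: ◇q requires q at some successor in {b, d, g, h}.
    q holds at b, so ◇q is true at g.
  At g: ◇s requires s at some successor in {b, d, g, h}.
    s holds at b, so ◇s is true at g.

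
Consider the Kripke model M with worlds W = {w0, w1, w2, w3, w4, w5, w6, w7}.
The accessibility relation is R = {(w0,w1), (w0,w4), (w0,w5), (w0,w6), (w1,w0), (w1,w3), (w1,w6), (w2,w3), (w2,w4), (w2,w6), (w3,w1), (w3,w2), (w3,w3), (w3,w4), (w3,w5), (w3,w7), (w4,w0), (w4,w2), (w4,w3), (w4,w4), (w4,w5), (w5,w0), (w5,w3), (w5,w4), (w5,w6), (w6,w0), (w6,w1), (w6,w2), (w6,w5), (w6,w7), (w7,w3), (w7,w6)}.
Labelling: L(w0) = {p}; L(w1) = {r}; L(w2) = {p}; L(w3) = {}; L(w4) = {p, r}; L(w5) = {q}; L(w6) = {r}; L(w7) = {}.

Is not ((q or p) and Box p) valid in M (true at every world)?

Yes

Let φ = not ((q or p) and Box p). Evaluate φ at each world:
  w0 (successors {w1, w4, w5, w6}): φ is true.
  w1 (successors {w0, w3, w6}): φ is true.
  w2 (successors {w3, w4, w6}): φ is true.
  w3 (successors {w1, w2, w3, w4, w5, w7}): φ is true.
  w4 (successors {w0, w2, w3, w4, w5}): φ is true.
  w5 (successors {w0, w3, w4, w6}): φ is true.
  w6 (successors {w0, w1, w2, w5, w7}): φ is true.
  w7 (successors {w3, w6}): φ is true.
For instance, at w4:
  At w4: (q or p) and Box p is false, so not ((q or p) and Box p) is true.
    At w4: q or p is true, Box p is false, so (q or p) and Box p is false.
      At w4: Box p requires p at every successor {w0, w2, w3, w4, w5}.
        p fails at w3, so Box p is false at w4.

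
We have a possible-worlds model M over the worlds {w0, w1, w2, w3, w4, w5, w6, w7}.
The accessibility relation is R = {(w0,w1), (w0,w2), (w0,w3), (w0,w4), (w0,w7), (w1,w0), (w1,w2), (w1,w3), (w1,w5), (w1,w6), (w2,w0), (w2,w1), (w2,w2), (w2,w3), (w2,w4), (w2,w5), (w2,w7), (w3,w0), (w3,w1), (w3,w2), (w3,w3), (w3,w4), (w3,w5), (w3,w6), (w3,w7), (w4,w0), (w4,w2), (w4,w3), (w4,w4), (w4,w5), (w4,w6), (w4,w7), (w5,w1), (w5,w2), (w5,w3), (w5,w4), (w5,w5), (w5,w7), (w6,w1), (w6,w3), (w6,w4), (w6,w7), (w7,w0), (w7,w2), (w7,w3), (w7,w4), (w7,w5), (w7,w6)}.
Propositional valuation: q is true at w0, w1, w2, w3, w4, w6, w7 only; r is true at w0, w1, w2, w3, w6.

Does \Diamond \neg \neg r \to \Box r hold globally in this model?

Recall that \Box ψ holds at a world iff ψ holds at every accessible world, and \Diamond ψ holds iff ψ holds at some accessible world.
Let φ = \Diamond \neg \neg r \to \Box r. Evaluate φ at each world:
  w0 (successors {w1, w2, w3, w4, w7}): φ is false.
  w1 (successors {w0, w2, w3, w5, w6}): φ is false.
  w2 (successors {w0, w1, w2, w3, w4, w5, w7}): φ is false.
  w3 (successors {w0, w1, w2, w3, w4, w5, w6, w7}): φ is false.
  w4 (successors {w0, w2, w3, w4, w5, w6, w7}): φ is false.
  w5 (successors {w1, w2, w3, w4, w5, w7}): φ is false.
  w6 (successors {w1, w3, w4, w7}): φ is false.
  w7 (successors {w0, w2, w3, w4, w5, w6}): φ is false.
Detail at w0 (counterexample):
  At w0: \Diamond \neg \neg r is true, \Box r is false, so \Diamond \neg \neg r \to \Box r is false.
    At w0: \Diamond \neg \neg r requires \neg \neg r at some successor in {w1, w2, w3, w4, w7}.
      \neg \neg r holds at w1, so \Diamond \neg \neg r is true at w0.
    At w0: \Box r requires r at every successor {w1, w2, w3, w4, w7}.
      r fails at w4, so \Box r is false at w0.

No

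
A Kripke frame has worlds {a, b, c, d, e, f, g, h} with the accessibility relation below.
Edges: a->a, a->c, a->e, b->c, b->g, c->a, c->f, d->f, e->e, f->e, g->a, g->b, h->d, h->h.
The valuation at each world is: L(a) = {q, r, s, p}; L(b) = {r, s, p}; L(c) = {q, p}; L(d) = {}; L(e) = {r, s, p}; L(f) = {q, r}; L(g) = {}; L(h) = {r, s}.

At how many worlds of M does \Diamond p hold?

Let φ = \Diamond p. Evaluate φ at each world:
  a (successors {a, c, e}): φ is true.
  b (successors {c, g}): φ is true.
  c (successors {a, f}): φ is true.
  d (successors {f}): φ is false.
  e (successors {e}): φ is true.
  f (successors {e}): φ is true.
  g (successors {a, b}): φ is true.
  h (successors {d, h}): φ is false.
For instance, at b:
  At b: \Diamond p requires p at some successor in {c, g}.
    p holds at c, so \Diamond p is true at b.
Satisfying worlds: {a, b, c, e, f, g}

6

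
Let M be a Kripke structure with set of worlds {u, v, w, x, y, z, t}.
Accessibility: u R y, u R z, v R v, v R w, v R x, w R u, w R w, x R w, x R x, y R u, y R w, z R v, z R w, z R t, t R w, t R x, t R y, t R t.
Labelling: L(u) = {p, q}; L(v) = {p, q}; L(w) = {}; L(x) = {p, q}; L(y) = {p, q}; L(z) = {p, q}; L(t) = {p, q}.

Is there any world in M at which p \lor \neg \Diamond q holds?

Let φ = p \lor \neg \Diamond q. Evaluate φ at each world:
  u (successors {y, z}): φ is true.
  v (successors {v, w, x}): φ is true.
  w (successors {u, w}): φ is false.
  x (successors {w, x}): φ is true.
  y (successors {u, w}): φ is true.
  z (successors {v, w, t}): φ is true.
  t (successors {w, x, y, t}): φ is true.
Detail at u (witness):
  At u: p is true, \neg \Diamond q is false, so p \lor \neg \Diamond q is true.
    At u: \Diamond q is true, so \neg \Diamond q is false.
      At u: \Diamond q requires q at some successor in {y, z}.
        q holds at y, so \Diamond q is true at u.

Yes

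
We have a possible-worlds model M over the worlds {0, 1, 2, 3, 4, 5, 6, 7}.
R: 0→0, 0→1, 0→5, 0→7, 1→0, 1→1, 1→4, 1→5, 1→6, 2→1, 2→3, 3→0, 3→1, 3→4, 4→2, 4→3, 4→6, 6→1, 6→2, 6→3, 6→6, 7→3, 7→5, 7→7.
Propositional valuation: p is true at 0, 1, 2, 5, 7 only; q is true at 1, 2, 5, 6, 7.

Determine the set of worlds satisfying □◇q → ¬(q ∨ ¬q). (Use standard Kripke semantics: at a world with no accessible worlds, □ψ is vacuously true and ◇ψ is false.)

Recall that □ψ holds at a world iff ψ holds at every accessible world, and ◇ψ holds iff ψ holds at some accessible world.
Let φ = □◇q → ¬(q ∨ ¬q). Evaluate φ at each world:
  0 (successors {0, 1, 5, 7}): φ is true.
  1 (successors {0, 1, 4, 5, 6}): φ is true.
  2 (successors {1, 3}): φ is false.
  3 (successors {0, 1, 4}): φ is false.
  4 (successors {2, 3, 6}): φ is false.
  5 (successors ∅): φ is false.
  6 (successors {1, 2, 3, 6}): φ is false.
  7 (successors {3, 5, 7}): φ is true.
For instance, at 0:
  At 0: □◇q is false, ¬(q ∨ ¬q) is false, so □◇q → ¬(q ∨ ¬q) is true.
    At 0: □◇q requires ◇q at every successor {0, 1, 5, 7}.
      ◇q fails at 5, so □◇q is false at 0.
Satisfying worlds: {0, 1, 7}

0, 1, 7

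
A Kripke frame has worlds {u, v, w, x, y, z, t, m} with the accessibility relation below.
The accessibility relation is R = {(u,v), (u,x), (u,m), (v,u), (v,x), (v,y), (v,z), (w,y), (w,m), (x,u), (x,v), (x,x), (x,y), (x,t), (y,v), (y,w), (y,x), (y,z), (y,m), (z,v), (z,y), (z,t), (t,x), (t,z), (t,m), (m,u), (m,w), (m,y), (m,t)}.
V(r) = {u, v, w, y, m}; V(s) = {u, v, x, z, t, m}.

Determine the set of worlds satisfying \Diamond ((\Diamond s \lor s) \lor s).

Recall that \Diamond ψ holds at a world iff ψ holds at some accessible world.
Let φ = \Diamond ((\Diamond s \lor s) \lor s). Evaluate φ at each world:
  u (successors {v, x, m}): φ is true.
  v (successors {u, x, y, z}): φ is true.
  w (successors {y, m}): φ is true.
  x (successors {u, v, x, y, t}): φ is true.
  y (successors {v, w, x, z, m}): φ is true.
  z (successors {v, y, t}): φ is true.
  t (successors {x, z, m}): φ is true.
  m (successors {u, w, y, t}): φ is true.
For instance, at x:
  At x: \Diamond ((\Diamond s \lor s) \lor s) requires (\Diamond s \lor s) \lor s at some successor in {u, v, x, y, t}.
    (\Diamond s \lor s) \lor s holds at u, so \Diamond ((\Diamond s \lor s) \lor s) is true at x.
      At u: \Diamond s \lor s is true, s is true, so (\Diamond s \lor s) \lor s is true.
Satisfying worlds: {u, v, w, x, y, z, t, m}

u, v, w, x, y, z, t, m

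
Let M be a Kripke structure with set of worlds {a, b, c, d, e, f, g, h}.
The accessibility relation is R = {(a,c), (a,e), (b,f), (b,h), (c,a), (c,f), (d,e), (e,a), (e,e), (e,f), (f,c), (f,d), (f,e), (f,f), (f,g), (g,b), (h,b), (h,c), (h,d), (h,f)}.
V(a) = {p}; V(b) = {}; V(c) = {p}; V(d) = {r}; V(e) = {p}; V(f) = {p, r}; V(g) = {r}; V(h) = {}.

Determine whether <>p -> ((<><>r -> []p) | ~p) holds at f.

No

At f: <>p is true, (<><>r -> []p) | ~p is false, so <>p -> ((<><>r -> []p) | ~p) is false.
  At f: <>p requires p at some successor in {c, d, e, f, g}.
    p holds at c, so <>p is true at f.
  At f: <><>r -> []p is false, ~p is false, so (<><>r -> []p) | ~p is false.
    At f: <><>r is true, []p is false, so <><>r -> []p is false.
      At f: <><>r requires <>r at some successor in {c, d, e, f, g}.
        <>r holds at c, so <><>r is true at f.
      At f: []p requires p at every successor {c, d, e, f, g}.
        p fails at d, so []p is false at f.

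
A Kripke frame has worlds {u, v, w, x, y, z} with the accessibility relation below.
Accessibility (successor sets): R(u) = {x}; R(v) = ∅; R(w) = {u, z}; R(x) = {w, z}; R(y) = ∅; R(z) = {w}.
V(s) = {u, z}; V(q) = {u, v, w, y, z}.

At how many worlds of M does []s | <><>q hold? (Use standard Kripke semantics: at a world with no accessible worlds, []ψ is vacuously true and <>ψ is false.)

Let φ = []s | <><>q. Evaluate φ at each world:
  u (successors {x}): φ is true.
  v (successors ∅): φ is true.
  w (successors {u, z}): φ is true.
  x (successors {w, z}): φ is true.
  y (successors ∅): φ is true.
  z (successors {w}): φ is true.
For instance, at x:
  At x: []s is false, <><>q is true, so []s | <><>q is true.
    At x: []s requires s at every successor {w, z}.
      s fails at w, so []s is false at x.
    At x: <><>q requires <>q at some successor in {w, z}.
      <>q holds at w, so <><>q is true at x.
Satisfying worlds: {u, v, w, x, y, z}

6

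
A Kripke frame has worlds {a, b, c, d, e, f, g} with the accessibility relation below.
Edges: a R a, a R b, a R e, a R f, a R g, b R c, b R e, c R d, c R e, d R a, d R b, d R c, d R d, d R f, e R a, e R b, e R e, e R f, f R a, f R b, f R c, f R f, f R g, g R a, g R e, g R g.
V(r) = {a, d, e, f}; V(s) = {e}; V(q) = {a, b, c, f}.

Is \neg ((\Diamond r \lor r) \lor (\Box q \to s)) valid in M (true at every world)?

No

Let φ = \neg ((\Diamond r \lor r) \lor (\Box q \to s)). Evaluate φ at each world:
  a (successors {a, b, e, f, g}): φ is false.
  b (successors {c, e}): φ is false.
  c (successors {d, e}): φ is false.
  d (successors {a, b, c, d, f}): φ is false.
  e (successors {a, b, e, f}): φ is false.
  f (successors {a, b, c, f, g}): φ is false.
  g (successors {a, e, g}): φ is false.
Detail at a (counterexample):
  At a: (\Diamond r \lor r) \lor (\Box q \to s) is true, so \neg ((\Diamond r \lor r) \lor (\Box q \to s)) is false.
    At a: \Diamond r \lor r is true, \Box q \to s is true, so (\Diamond r \lor r) \lor (\Box q \to s) is true.
      At a: \Diamond r is true, r is true, so \Diamond r \lor r is true.
      At a: \Box q is false, s is false, so \Box q \to s is true.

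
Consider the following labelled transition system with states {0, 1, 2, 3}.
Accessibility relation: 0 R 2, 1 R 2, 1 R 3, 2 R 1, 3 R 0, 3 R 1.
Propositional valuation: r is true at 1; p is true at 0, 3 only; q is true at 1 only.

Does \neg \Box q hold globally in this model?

No

Let φ = \neg \Box q. Evaluate φ at each world:
  0 (successors {2}): φ is true.
  1 (successors {2, 3}): φ is true.
  2 (successors {1}): φ is false.
  3 (successors {0, 1}): φ is true.
Detail at 2 (counterexample):
  At 2: \Box q is true, so \neg \Box q is false.
    At 2: \Box q requires q at every successor {1}.
      At 1: q is true.
    So \Box q is true at 2.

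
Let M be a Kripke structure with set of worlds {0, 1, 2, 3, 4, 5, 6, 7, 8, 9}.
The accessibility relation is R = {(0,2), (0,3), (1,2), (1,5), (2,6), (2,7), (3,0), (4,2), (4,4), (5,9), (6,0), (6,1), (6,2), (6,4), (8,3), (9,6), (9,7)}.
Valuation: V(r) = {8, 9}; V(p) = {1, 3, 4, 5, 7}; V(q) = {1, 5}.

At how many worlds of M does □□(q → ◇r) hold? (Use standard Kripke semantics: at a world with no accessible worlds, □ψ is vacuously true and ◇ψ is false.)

8

Let φ = □□(q → ◇r). Evaluate φ at each world:
  0 (successors {2, 3}): φ is true.
  1 (successors {2, 5}): φ is true.
  2 (successors {6, 7}): φ is false.
  3 (successors {0}): φ is true.
  4 (successors {2, 4}): φ is true.
  5 (successors {9}): φ is true.
  6 (successors {0, 1, 2, 4}): φ is true.
  7 (successors ∅): φ is true.
  8 (successors {3}): φ is true.
  9 (successors {6, 7}): φ is false.
For instance, at 2:
  At 2: □□(q → ◇r) requires □(q → ◇r) at every successor {6, 7}.
    □(q → ◇r) fails at 6, so □□(q → ◇r) is false at 2.
      At 6: □(q → ◇r) requires q → ◇r at every successor {0, 1, 2, 4}.
        q → ◇r fails at 1, so □(q → ◇r) is false at 6.
Satisfying worlds: {0, 1, 3, 4, 5, 6, 7, 8}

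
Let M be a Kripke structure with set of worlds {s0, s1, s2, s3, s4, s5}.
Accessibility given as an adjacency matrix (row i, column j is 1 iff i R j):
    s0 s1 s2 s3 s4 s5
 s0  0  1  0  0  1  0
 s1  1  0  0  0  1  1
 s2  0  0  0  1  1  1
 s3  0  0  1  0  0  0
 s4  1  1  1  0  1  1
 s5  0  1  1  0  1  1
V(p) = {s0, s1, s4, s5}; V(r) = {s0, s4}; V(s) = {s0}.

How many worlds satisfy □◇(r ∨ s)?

5

Let φ = □◇(r ∨ s). Evaluate φ at each world:
  s0 (successors {s1, s4}): φ is true.
  s1 (successors {s0, s4, s5}): φ is true.
  s2 (successors {s3, s4, s5}): φ is false.
  s3 (successors {s2}): φ is true.
  s4 (successors {s0, s1, s2, s4, s5}): φ is true.
  s5 (successors {s1, s2, s4, s5}): φ is true.
For instance, at s5:
  At s5: □◇(r ∨ s) requires ◇(r ∨ s) at every successor {s1, s2, s4, s5}.
    At s1: ◇(r ∨ s) is true.
    At s2: ◇(r ∨ s) is true.
    At s4: ◇(r ∨ s) is true.
    At s5: ◇(r ∨ s) is true.
  So □◇(r ∨ s) is true at s5.
Satisfying worlds: {s0, s1, s3, s4, s5}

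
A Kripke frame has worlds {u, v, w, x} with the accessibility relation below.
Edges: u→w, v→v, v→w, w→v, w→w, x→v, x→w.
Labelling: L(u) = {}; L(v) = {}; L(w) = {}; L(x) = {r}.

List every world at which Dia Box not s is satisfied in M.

Let φ = Dia Box not s. Evaluate φ at each world:
  u (successors {w}): φ is true.
  v (successors {v, w}): φ is true.
  w (successors {v, w}): φ is true.
  x (successors {v, w}): φ is true.
For instance, at v:
  At v: Dia Box not s requires Box not s at some successor in {v, w}.
    Box not s holds at v, so Dia Box not s is true at v.
      At v: Box not s requires not s at every successor {v, w}.
        At v: not s is true.
        At w: not s is true.
      So Box not s is true at v.
Satisfying worlds: {u, v, w, x}

u, v, w, x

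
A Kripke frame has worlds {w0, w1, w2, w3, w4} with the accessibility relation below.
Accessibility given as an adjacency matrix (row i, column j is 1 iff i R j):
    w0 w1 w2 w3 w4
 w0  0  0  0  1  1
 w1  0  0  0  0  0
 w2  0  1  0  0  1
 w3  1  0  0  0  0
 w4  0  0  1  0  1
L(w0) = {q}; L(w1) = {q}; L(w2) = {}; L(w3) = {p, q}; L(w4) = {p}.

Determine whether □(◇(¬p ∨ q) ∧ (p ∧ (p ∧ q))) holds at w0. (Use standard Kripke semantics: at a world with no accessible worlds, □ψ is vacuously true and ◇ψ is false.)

Recall that □ψ holds at a world iff ψ holds at every accessible world, and ◇ψ holds iff ψ holds at some accessible world.
At w0: □(◇(¬p ∨ q) ∧ (p ∧ (p ∧ q))) requires ◇(¬p ∨ q) ∧ (p ∧ (p ∧ q)) at every successor {w3, w4}.
  ◇(¬p ∨ q) ∧ (p ∧ (p ∧ q)) fails at w4, so □(◇(¬p ∨ q) ∧ (p ∧ (p ∧ q))) is false at w0.
    At w4: ◇(¬p ∨ q) is true, p ∧ (p ∧ q) is false, so ◇(¬p ∨ q) ∧ (p ∧ (p ∧ q)) is false.
      At w4: ◇(¬p ∨ q) requires ¬p ∨ q at some successor in {w2, w4}.
        ¬p ∨ q holds at w2, so ◇(¬p ∨ q) is true at w4.

No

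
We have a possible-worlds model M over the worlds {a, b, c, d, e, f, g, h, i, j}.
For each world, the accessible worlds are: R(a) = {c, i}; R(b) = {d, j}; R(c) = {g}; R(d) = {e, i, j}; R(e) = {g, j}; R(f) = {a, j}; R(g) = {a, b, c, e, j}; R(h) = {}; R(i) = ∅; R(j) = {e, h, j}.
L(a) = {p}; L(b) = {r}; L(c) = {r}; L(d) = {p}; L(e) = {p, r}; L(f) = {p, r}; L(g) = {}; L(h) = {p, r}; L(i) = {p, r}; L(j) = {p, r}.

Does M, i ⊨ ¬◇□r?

At i: ◇□r is false, so ¬◇□r is true.
  At i: no accessible worlds, so ◇□r is false.

Yes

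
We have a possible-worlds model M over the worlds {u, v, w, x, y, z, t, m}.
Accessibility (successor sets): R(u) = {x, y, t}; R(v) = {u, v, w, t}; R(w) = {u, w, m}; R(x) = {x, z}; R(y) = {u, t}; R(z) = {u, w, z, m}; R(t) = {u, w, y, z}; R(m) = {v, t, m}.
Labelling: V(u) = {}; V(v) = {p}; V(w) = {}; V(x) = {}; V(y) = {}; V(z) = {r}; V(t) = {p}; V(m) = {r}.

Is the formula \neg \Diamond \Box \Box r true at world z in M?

Yes

At z: \Diamond \Box \Box r is false, so \neg \Diamond \Box \Box r is true.
  At z: \Diamond \Box \Box r requires \Box \Box r at some successor in {u, w, z, m}.
    At u: \Box \Box r is false.
    At w: \Box \Box r is false.
    At z: \Box \Box r is false.
    At m: \Box \Box r is false.
  So \Diamond \Box \Box r is false at z.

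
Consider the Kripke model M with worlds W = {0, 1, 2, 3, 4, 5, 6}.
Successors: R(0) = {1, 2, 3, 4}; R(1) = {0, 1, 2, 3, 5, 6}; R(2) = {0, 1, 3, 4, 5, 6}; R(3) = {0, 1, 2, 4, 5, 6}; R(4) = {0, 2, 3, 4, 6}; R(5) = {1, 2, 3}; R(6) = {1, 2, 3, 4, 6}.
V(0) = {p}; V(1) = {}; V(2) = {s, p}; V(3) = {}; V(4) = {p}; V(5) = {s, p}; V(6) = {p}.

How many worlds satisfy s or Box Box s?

Let φ = s or Box Box s. Evaluate φ at each world:
  0 (successors {1, 2, 3, 4}): φ is false.
  1 (successors {0, 1, 2, 3, 5, 6}): φ is false.
  2 (successors {0, 1, 3, 4, 5, 6}): φ is true.
  3 (successors {0, 1, 2, 4, 5, 6}): φ is false.
  4 (successors {0, 2, 3, 4, 6}): φ is false.
  5 (successors {1, 2, 3}): φ is true.
  6 (successors {1, 2, 3, 4, 6}): φ is false.
For instance, at 3:
  At 3: s is false, Box Box s is false, so s or Box Box s is false.
    At 3: Box Box s requires Box s at every successor {0, 1, 2, 4, 5, 6}.
      Box s fails at 0, so Box Box s is false at 3.
Satisfying worlds: {2, 5}

2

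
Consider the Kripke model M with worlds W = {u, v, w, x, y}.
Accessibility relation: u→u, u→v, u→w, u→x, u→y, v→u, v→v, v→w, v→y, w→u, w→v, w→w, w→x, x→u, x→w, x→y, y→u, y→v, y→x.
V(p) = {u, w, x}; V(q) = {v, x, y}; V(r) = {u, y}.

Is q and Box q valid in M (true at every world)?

No

Let φ = q and Box q. Evaluate φ at each world:
  u (successors {u, v, w, x, y}): φ is false.
  v (successors {u, v, w, y}): φ is false.
  w (successors {u, v, w, x}): φ is false.
  x (successors {u, w, y}): φ is false.
  y (successors {u, v, x}): φ is false.
Detail at u (counterexample):
  At u: q is false, Box q is false, so q and Box q is false.
    At u: Box q requires q at every successor {u, v, w, x, y}.
      q fails at u, so Box q is false at u.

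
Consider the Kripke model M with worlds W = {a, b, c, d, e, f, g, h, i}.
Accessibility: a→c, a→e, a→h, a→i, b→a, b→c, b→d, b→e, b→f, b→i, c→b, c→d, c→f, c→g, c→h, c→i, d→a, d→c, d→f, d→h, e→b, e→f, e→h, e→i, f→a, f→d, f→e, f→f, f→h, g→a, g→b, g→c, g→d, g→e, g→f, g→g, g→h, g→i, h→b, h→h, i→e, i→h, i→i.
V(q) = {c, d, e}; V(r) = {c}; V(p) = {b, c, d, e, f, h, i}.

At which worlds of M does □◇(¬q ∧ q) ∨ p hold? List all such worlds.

b, c, d, e, f, h, i

Let φ = □◇(¬q ∧ q) ∨ p. Evaluate φ at each world:
  a (successors {c, e, h, i}): φ is false.
  b (successors {a, c, d, e, f, i}): φ is true.
  c (successors {b, d, f, g, h, i}): φ is true.
  d (successors {a, c, f, h}): φ is true.
  e (successors {b, f, h, i}): φ is true.
  f (successors {a, d, e, f, h}): φ is true.
  g (successors {a, b, c, d, e, f, g, h, i}): φ is false.
  h (successors {b, h}): φ is true.
  i (successors {e, h, i}): φ is true.
For instance, at b:
  At b: □◇(¬q ∧ q) is false, p is true, so □◇(¬q ∧ q) ∨ p is true.
    At b: □◇(¬q ∧ q) requires ◇(¬q ∧ q) at every successor {a, c, d, e, f, i}.
      ◇(¬q ∧ q) fails at a, so □◇(¬q ∧ q) is false at b.
Satisfying worlds: {b, c, d, e, f, h, i}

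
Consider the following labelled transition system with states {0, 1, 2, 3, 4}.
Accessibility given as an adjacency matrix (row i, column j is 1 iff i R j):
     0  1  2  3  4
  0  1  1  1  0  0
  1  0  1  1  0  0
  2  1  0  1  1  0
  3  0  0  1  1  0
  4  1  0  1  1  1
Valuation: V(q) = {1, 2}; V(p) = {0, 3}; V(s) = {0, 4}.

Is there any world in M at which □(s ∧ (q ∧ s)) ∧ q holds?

Let φ = □(s ∧ (q ∧ s)) ∧ q. Evaluate φ at each world:
  0 (successors {0, 1, 2}): φ is false.
  1 (successors {1, 2}): φ is false.
  2 (successors {0, 2, 3}): φ is false.
  3 (successors {2, 3}): φ is false.
  4 (successors {0, 2, 3, 4}): φ is false.
For instance, at 4:
  At 4: □(s ∧ (q ∧ s)) is false, q is false, so □(s ∧ (q ∧ s)) ∧ q is false.
    At 4: □(s ∧ (q ∧ s)) requires s ∧ (q ∧ s) at every successor {0, 2, 3, 4}.
      s ∧ (q ∧ s) fails at 0, so □(s ∧ (q ∧ s)) is false at 4.

No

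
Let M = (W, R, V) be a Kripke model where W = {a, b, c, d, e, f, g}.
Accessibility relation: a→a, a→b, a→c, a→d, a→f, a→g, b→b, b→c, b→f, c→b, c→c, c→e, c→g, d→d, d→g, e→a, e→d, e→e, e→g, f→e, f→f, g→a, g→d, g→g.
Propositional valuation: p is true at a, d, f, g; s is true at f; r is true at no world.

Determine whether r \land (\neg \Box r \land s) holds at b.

No

At b: r is false, \neg \Box r \land s is false, so r \land (\neg \Box r \land s) is false.
  At b: \neg \Box r is true, s is false, so \neg \Box r \land s is false.
    At b: \Box r is false, so \neg \Box r is true.
      At b: \Box r requires r at every successor {b, c, f}.
        r fails at b, so \Box r is false at b.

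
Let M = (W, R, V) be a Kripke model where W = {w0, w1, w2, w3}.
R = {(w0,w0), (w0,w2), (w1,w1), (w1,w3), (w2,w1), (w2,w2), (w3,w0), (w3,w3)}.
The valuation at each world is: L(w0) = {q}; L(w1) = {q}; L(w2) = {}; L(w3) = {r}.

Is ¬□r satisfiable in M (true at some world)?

Let φ = ¬□r. Evaluate φ at each world:
  w0 (successors {w0, w2}): φ is true.
  w1 (successors {w1, w3}): φ is true.
  w2 (successors {w1, w2}): φ is true.
  w3 (successors {w0, w3}): φ is true.
Detail at w0 (witness):
  At w0: □r is false, so ¬□r is true.
    At w0: □r requires r at every successor {w0, w2}.
      r fails at w0, so □r is false at w0.

Yes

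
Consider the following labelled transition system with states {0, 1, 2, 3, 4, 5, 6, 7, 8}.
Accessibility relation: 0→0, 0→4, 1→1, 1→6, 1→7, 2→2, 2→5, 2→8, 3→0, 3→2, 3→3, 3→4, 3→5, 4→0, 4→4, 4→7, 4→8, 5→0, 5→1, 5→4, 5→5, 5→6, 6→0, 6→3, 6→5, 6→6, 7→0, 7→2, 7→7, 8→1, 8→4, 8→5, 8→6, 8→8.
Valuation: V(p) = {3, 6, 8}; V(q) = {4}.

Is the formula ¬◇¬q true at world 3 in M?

No

Recall that ◇ψ holds at a world iff ψ holds at some accessible world.
At 3: ◇¬q is true, so ¬◇¬q is false.
  At 3: ◇¬q requires ¬q at some successor in {0, 2, 3, 4, 5}.
    ¬q holds at 0, so ◇¬q is true at 3.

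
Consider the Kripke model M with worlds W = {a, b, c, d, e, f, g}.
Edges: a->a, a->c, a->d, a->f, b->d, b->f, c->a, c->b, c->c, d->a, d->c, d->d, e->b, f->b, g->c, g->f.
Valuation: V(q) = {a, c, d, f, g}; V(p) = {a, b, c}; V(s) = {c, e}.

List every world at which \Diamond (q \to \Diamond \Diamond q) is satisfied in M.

Recall that \Diamond ψ holds at a world iff ψ holds at some accessible world.
Let φ = \Diamond (q \to \Diamond \Diamond q). Evaluate φ at each world:
  a (successors {a, c, d, f}): φ is true.
  b (successors {d, f}): φ is true.
  c (successors {a, b, c}): φ is true.
  d (successors {a, c, d}): φ is true.
  e (successors {b}): φ is true.
  f (successors {b}): φ is true.
  g (successors {c, f}): φ is true.
For instance, at c:
  At c: \Diamond (q \to \Diamond \Diamond q) requires q \to \Diamond \Diamond q at some successor in {a, b, c}.
    q \to \Diamond \Diamond q holds at a, so \Diamond (q \to \Diamond \Diamond q) is true at c.
      At a: q is true, \Diamond \Diamond q is true, so q \to \Diamond \Diamond q is true.
Satisfying worlds: {a, b, c, d, e, f, g}

a, b, c, d, e, f, g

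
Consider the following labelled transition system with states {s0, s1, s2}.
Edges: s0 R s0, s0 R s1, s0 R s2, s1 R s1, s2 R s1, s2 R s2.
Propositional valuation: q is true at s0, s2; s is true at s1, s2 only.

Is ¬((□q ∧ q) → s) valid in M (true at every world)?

Recall that □ψ holds at a world iff ψ holds at every accessible world, and ◇ψ holds iff ψ holds at some accessible world.
Let φ = ¬((□q ∧ q) → s). Evaluate φ at each world:
  s0 (successors {s0, s1, s2}): φ is false.
  s1 (successors {s1}): φ is false.
  s2 (successors {s1, s2}): φ is false.
Detail at s0 (counterexample):
  At s0: (□q ∧ q) → s is true, so ¬((□q ∧ q) → s) is false.
    At s0: □q ∧ q is false, s is false, so (□q ∧ q) → s is true.
      At s0: □q is false, q is true, so □q ∧ q is false.

No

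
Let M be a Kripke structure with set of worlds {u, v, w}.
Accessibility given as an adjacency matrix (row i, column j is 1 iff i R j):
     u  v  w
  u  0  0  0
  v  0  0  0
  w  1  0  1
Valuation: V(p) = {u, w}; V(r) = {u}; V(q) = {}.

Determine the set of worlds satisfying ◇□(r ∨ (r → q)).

Let φ = ◇□(r ∨ (r → q)). Evaluate φ at each world:
  u (successors ∅): φ is false.
  v (successors ∅): φ is false.
  w (successors {u, w}): φ is true.
For instance, at w:
  At w: ◇□(r ∨ (r → q)) requires □(r ∨ (r → q)) at some successor in {u, w}.
    □(r ∨ (r → q)) holds at u, so ◇□(r ∨ (r → q)) is true at w.
      At u: no accessible worlds, so □(r ∨ (r → q)) holds vacuously.
Satisfying worlds: {w}

w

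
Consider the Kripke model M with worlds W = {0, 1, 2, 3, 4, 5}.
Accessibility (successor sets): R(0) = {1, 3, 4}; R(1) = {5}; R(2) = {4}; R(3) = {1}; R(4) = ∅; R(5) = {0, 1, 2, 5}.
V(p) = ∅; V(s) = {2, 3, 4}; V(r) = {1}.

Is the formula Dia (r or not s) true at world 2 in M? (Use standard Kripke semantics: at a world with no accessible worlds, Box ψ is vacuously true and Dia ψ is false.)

No

At 2: Dia (r or not s) requires r or not s at some successor in {4}.
  At 4: r or not s is false.
So Dia (r or not s) is false at 2.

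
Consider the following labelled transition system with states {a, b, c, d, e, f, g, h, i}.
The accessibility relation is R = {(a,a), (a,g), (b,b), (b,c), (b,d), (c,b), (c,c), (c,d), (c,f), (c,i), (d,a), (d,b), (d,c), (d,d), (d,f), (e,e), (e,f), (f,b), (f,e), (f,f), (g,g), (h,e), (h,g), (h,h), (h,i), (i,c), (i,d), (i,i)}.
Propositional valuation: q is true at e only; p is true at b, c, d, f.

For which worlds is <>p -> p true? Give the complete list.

Recall that <>ψ holds at a world iff ψ holds at some accessible world.
Let φ = <>p -> p. Evaluate φ at each world:
  a (successors {a, g}): φ is true.
  b (successors {b, c, d}): φ is true.
  c (successors {b, c, d, f, i}): φ is true.
  d (successors {a, b, c, d, f}): φ is true.
  e (successors {e, f}): φ is false.
  f (successors {b, e, f}): φ is true.
  g (successors {g}): φ is true.
  h (successors {e, g, h, i}): φ is true.
  i (successors {c, d, i}): φ is false.
For instance, at f:
  At f: <>p is true, p is true, so <>p -> p is true.
    At f: <>p requires p at some successor in {b, e, f}.
      p holds at b, so <>p is true at f.
Satisfying worlds: {a, b, c, d, f, g, h}

a, b, c, d, f, g, h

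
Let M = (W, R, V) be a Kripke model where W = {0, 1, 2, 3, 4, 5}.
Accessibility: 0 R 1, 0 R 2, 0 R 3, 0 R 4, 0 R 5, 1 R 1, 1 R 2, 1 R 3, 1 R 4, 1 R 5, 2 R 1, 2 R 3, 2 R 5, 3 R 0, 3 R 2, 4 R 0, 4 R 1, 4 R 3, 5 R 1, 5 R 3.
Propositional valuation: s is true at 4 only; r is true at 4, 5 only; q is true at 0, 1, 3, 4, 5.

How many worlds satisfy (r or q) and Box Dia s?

Let φ = (r or q) and Box Dia s. Evaluate φ at each world:
  0 (successors {1, 2, 3, 4, 5}): φ is false.
  1 (successors {1, 2, 3, 4, 5}): φ is false.
  2 (successors {1, 3, 5}): φ is false.
  3 (successors {0, 2}): φ is false.
  4 (successors {0, 1, 3}): φ is false.
  5 (successors {1, 3}): φ is false.
For instance, at 0:
  At 0: r or q is true, Box Dia s is false, so (r or q) and Box Dia s is false.
    At 0: Box Dia s requires Dia s at every successor {1, 2, 3, 4, 5}.
      Dia s fails at 2, so Box Dia s is false at 0.
Satisfying worlds: none.

0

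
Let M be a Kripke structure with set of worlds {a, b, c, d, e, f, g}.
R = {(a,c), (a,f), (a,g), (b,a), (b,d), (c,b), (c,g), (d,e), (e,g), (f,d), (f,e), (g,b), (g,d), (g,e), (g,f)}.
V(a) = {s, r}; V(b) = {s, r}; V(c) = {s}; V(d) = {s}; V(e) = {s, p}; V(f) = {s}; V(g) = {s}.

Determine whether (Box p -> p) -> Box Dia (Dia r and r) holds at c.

No

At c: Box p -> p is true, Box Dia (Dia r and r) is false, so (Box p -> p) -> Box Dia (Dia r and r) is false.
  At c: Box p is false, p is false, so Box p -> p is true.
    At c: Box p requires p at every successor {b, g}.
      p fails at b, so Box p is false at c.
  At c: Box Dia (Dia r and r) requires Dia (Dia r and r) at every successor {b, g}.
    Dia (Dia r and r) fails at b, so Box Dia (Dia r and r) is false at c.
      At b: Dia (Dia r and r) requires Dia r and r at some successor in {a, d}.
        At a: Dia r and r is false.
        At d: Dia r and r is false.
      So Dia (Dia r and r) is false at b.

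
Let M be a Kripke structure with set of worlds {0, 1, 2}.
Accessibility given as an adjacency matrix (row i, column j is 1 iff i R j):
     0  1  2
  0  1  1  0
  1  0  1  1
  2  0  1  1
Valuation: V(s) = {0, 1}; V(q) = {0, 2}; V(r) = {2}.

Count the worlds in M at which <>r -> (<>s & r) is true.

Recall that <>ψ holds at a world iff ψ holds at some accessible world.
Let φ = <>r -> (<>s & r). Evaluate φ at each world:
  0 (successors {0, 1}): φ is true.
  1 (successors {1, 2}): φ is false.
  2 (successors {1, 2}): φ is true.
For instance, at 0:
  At 0: <>r is false, <>s & r is false, so <>r -> (<>s & r) is true.
    At 0: <>r requires r at some successor in {0, 1}.
      At 0: r is false.
      At 1: r is false.
    So <>r is false at 0.
    At 0: <>s is true, r is false, so <>s & r is false.
      At 0: <>s requires s at some successor in {0, 1}.
        s holds at 0, so <>s is true at 0.
Satisfying worlds: {0, 2}

2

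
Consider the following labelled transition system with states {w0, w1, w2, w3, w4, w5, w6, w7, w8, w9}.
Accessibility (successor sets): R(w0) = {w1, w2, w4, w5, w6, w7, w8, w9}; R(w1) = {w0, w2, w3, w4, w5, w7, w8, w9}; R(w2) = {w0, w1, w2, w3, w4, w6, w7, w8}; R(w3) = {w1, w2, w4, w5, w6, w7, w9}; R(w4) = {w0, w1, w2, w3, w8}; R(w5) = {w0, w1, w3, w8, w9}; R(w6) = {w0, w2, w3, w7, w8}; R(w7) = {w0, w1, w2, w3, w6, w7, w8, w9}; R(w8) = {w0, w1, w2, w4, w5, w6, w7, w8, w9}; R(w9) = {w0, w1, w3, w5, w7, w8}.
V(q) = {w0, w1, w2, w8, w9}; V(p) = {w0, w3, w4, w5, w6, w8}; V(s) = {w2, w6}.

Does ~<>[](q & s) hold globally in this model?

Let φ = ~<>[](q & s). Evaluate φ at each world:
  w0 (successors {w1, w2, w4, w5, w6, w7, w8, w9}): φ is true.
  w1 (successors {w0, w2, w3, w4, w5, w7, w8, w9}): φ is true.
  w2 (successors {w0, w1, w2, w3, w4, w6, w7, w8}): φ is true.
  w3 (successors {w1, w2, w4, w5, w6, w7, w9}): φ is true.
  w4 (successors {w0, w1, w2, w3, w8}): φ is true.
  w5 (successors {w0, w1, w3, w8, w9}): φ is true.
  w6 (successors {w0, w2, w3, w7, w8}): φ is true.
  w7 (successors {w0, w1, w2, w3, w6, w7, w8, w9}): φ is true.
  w8 (successors {w0, w1, w2, w4, w5, w6, w7, w8, w9}): φ is true.
  w9 (successors {w0, w1, w3, w5, w7, w8}): φ is true.
For instance, at w7:
  At w7: <>[](q & s) is false, so ~<>[](q & s) is true.
    At w7: <>[](q & s) requires [](q & s) at some successor in {w0, w1, w2, w3, w6, w7, w8, w9}.
      At w0: [](q & s) is false.
      At w1: [](q & s) is false.
      At w2: [](q & s) is false.
      At w3: [](q & s) is false.
      At w6: [](q & s) is false.
      At w7: [](q & s) is false.
      At w8: [](q & s) is false.
      At w9: [](q & s) is false.
    So <>[](q & s) is false at w7.

Yes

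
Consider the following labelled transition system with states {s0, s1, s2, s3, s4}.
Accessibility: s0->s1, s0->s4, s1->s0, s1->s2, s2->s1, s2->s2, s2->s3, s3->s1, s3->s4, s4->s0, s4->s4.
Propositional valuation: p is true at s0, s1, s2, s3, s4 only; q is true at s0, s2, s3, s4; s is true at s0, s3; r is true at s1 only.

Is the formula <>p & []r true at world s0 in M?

Recall that []ψ holds at a world iff ψ holds at every accessible world, and <>ψ holds iff ψ holds at some accessible world.
At s0: <>p is true, []r is false, so <>p & []r is false.
  At s0: <>p requires p at some successor in {s1, s4}.
    p holds at s1, so <>p is true at s0.
  At s0: []r requires r at every successor {s1, s4}.
    r fails at s4, so []r is false at s0.

No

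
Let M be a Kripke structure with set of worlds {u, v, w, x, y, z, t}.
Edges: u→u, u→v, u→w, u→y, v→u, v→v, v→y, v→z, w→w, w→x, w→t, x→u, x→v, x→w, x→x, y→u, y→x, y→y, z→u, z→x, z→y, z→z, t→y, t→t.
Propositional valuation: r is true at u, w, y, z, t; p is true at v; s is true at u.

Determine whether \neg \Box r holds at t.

No

Recall that \Box ψ holds at a world iff ψ holds at every accessible world, and \Diamond ψ holds iff ψ holds at some accessible world.
At t: \Box r is true, so \neg \Box r is false.
  At t: \Box r requires r at every successor {y, t}.
    At y: r is true.
    At t: r is true.
  So \Box r is true at t.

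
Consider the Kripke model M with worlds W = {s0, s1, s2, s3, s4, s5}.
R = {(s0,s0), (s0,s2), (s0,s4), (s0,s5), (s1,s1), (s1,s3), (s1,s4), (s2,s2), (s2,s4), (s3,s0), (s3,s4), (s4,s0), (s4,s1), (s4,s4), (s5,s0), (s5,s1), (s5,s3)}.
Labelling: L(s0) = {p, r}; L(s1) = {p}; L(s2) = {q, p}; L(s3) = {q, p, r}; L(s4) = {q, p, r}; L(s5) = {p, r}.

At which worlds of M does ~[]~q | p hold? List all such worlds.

s0, s1, s2, s3, s4, s5

Let φ = ~[]~q | p. Evaluate φ at each world:
  s0 (successors {s0, s2, s4, s5}): φ is true.
  s1 (successors {s1, s3, s4}): φ is true.
  s2 (successors {s2, s4}): φ is true.
  s3 (successors {s0, s4}): φ is true.
  s4 (successors {s0, s1, s4}): φ is true.
  s5 (successors {s0, s1, s3}): φ is true.
For instance, at s4:
  At s4: ~[]~q is true, p is true, so ~[]~q | p is true.
    At s4: []~q is false, so ~[]~q is true.
      At s4: []~q requires ~q at every successor {s0, s1, s4}.
        ~q fails at s4, so []~q is false at s4.
Satisfying worlds: {s0, s1, s2, s3, s4, s5}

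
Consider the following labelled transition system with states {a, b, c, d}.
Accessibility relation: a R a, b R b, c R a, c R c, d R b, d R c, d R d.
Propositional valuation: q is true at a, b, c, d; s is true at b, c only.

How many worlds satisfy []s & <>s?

1

Let φ = []s & <>s. Evaluate φ at each world:
  a (successors {a}): φ is false.
  b (successors {b}): φ is true.
  c (successors {a, c}): φ is false.
  d (successors {b, c, d}): φ is false.
For instance, at c:
  At c: []s is false, <>s is true, so []s & <>s is false.
    At c: []s requires s at every successor {a, c}.
      s fails at a, so []s is false at c.
    At c: <>s requires s at some successor in {a, c}.
      s holds at c, so <>s is true at c.
Satisfying worlds: {b}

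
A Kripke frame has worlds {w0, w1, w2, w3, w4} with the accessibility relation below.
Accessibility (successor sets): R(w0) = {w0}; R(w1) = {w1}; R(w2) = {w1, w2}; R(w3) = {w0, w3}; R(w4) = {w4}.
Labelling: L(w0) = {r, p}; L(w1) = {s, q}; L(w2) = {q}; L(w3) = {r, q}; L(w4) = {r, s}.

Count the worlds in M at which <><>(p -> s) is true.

Let φ = <><>(p -> s). Evaluate φ at each world:
  w0 (successors {w0}): φ is false.
  w1 (successors {w1}): φ is true.
  w2 (successors {w1, w2}): φ is true.
  w3 (successors {w0, w3}): φ is true.
  w4 (successors {w4}): φ is true.
For instance, at w0:
  At w0: <><>(p -> s) requires <>(p -> s) at some successor in {w0}.
    At w0: <>(p -> s) is false.
  So <><>(p -> s) is false at w0.
Satisfying worlds: {w1, w2, w3, w4}

4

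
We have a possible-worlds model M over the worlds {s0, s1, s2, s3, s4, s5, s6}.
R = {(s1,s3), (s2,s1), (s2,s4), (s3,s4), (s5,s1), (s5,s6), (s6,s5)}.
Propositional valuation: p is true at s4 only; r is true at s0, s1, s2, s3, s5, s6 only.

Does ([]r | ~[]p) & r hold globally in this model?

No

Recall that []ψ holds at a world iff ψ holds at every accessible world, and <>ψ holds iff ψ holds at some accessible world.
Let φ = ([]r | ~[]p) & r. Evaluate φ at each world:
  s0 (successors ∅): φ is true.
  s1 (successors {s3}): φ is true.
  s2 (successors {s1, s4}): φ is true.
  s3 (successors {s4}): φ is false.
  s4 (successors ∅): φ is false.
  s5 (successors {s1, s6}): φ is true.
  s6 (successors {s5}): φ is true.
Detail at s3 (counterexample):
  At s3: []r | ~[]p is false, r is true, so ([]r | ~[]p) & r is false.
    At s3: []r is false, ~[]p is false, so []r | ~[]p is false.
      At s3: []r requires r at every successor {s4}.
        r fails at s4, so []r is false at s3.
      At s3: []p is true, so ~[]p is false.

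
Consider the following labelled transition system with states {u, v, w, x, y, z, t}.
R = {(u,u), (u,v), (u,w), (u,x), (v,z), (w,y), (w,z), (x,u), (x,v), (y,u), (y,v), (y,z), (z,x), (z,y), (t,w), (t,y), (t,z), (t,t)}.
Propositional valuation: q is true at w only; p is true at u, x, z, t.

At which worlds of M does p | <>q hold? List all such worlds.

u, x, z, t

Let φ = p | <>q. Evaluate φ at each world:
  u (successors {u, v, w, x}): φ is true.
  v (successors {z}): φ is false.
  w (successors {y, z}): φ is false.
  x (successors {u, v}): φ is true.
  y (successors {u, v, z}): φ is false.
  z (successors {x, y}): φ is true.
  t (successors {w, y, z, t}): φ is true.
For instance, at z:
  At z: p is true, <>q is false, so p | <>q is true.
    At z: <>q requires q at some successor in {x, y}.
      At x: q is false.
      At y: q is false.
    So <>q is false at z.
Satisfying worlds: {u, x, z, t}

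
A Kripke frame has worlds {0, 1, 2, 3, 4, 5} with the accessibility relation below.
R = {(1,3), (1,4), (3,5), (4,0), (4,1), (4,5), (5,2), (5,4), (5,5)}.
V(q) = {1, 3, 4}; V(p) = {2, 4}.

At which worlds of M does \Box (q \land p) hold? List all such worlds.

Let φ = \Box (q \land p). Evaluate φ at each world:
  0 (successors ∅): φ is true.
  1 (successors {3, 4}): φ is false.
  2 (successors ∅): φ is true.
  3 (successors {5}): φ is false.
  4 (successors {0, 1, 5}): φ is false.
  5 (successors {2, 4, 5}): φ is false.
For instance, at 1:
  At 1: \Box (q \land p) requires q \land p at every successor {3, 4}.
    q \land p fails at 3, so \Box (q \land p) is false at 1.
Satisfying worlds: {0, 2}

0, 2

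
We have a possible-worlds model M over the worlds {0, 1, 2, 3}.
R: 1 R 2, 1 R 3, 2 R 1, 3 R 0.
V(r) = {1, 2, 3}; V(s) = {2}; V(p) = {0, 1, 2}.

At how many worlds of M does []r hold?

3

Let φ = []r. Evaluate φ at each world:
  0 (successors ∅): φ is true.
  1 (successors {2, 3}): φ is true.
  2 (successors {1}): φ is true.
  3 (successors {0}): φ is false.
For instance, at 2:
  At 2: []r requires r at every successor {1}.
    At 1: r is true.
  So []r is true at 2.
Satisfying worlds: {0, 1, 2}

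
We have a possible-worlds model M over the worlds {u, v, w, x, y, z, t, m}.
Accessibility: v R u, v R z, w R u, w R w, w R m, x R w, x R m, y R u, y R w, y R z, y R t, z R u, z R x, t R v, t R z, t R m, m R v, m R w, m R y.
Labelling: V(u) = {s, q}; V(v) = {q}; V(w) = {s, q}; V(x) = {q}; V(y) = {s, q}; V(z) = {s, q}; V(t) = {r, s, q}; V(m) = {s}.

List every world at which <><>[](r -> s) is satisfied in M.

v, w, x, y, z, t, m

Let φ = <><>[](r -> s). Evaluate φ at each world:
  u (successors ∅): φ is false.
  v (successors {u, z}): φ is true.
  w (successors {u, w, m}): φ is true.
  x (successors {w, m}): φ is true.
  y (successors {u, w, z, t}): φ is true.
  z (successors {u, x}): φ is true.
  t (successors {v, z, m}): φ is true.
  m (successors {v, w, y}): φ is true.
For instance, at m:
  At m: <><>[](r -> s) requires <>[](r -> s) at some successor in {v, w, y}.
    <>[](r -> s) holds at v, so <><>[](r -> s) is true at m.
      At v: <>[](r -> s) requires [](r -> s) at some successor in {u, z}.
        [](r -> s) holds at u, so <>[](r -> s) is true at v.
Satisfying worlds: {v, w, x, y, z, t, m}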